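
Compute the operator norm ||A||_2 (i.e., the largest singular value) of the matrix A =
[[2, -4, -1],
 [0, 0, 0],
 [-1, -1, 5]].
||A||_2 = sqrt((48 + sqrt(72))/2) ≈ 5.3144 (= sqrt(largest eigenvalue of A^T A))

||A||_2 = sigma_max(A) = sqrt(lambda_max(A^T A)). Form the symmetric matrix M = A^T A =
[[5, -7, -7],
 [-7, 17, -1],
 [-7, -1, 26]].
Its characteristic polynomial (trace, sum of principal 2x2 minors, determinant of M give the coefficients) is
  p(λ) = det(λ I - M) = λ^3 - 48λ^2 + 558λ.
The constant term is 0, so λ = 0 is a root. Dividing out λ leaves p(λ) = λ(λ^2 - 48λ + 558). For λ^2 - 48λ + 558 the discriminant is 72. It is nonnegative but not a perfect square, so the roots are real and irrational: λ = (48 ± sqrt(72))/2 ≈ 28.2426, 19.7574.
So the eigenvalues of A^T A are ≈ 0, 19.7574, 28.2426 (all ≥ 0, as they must be for A^T A). The largest is λ_max = (48 + sqrt(72))/2 ≈ 28.2426, hence ||A||_2 = sqrt(λ_max) = sqrt((48 + sqrt(72))/2) ≈ 5.3144.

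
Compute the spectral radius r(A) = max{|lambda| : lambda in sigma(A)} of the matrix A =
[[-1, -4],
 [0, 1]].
r(A) = 1

The eigenvalues of A are the roots of its characteristic polynomial. With M = A (coefficients from the trace and determinant):
  p(λ) = det(λ I - M) = λ^2 - 1.
For λ^2 - 1 the discriminant is 4. It is a perfect square (2^2), so the roots are rational: λ = (0 ± 2)/2 = 1, -1.
Thus the eigenvalues (to 4 decimals) are 1 (modulus 1); -1 (modulus 1). The spectral radius is the largest modulus: r(A) = 1. (Cross-check: r(A) ≤ ||A||_2 ≈ 4.2361; equality holds whenever A is normal, though it can also hold for some non-normal A.)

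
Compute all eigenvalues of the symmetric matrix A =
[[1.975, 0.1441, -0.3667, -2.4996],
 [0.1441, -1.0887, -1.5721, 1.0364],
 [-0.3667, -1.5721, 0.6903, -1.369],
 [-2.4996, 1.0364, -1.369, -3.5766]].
sigma(A) ≈ {-5, -2, 2, 3}

A is real symmetric, so its spectrum consists of real eigenvalues. Expanding the characteristic polynomial of the displayed matrix gives
  det(λ I - A) = p(λ) = λ^4 + (2)λ^3 + (-19)λ^2 + (-8)λ + (60.0013).
Solving p(λ) = 0 yields eigenvalues ≈ -5, -2, 2, 3. (A is shown rounded to 4 decimals, so these recover the underlying integer eigenvalues to within that precision.)
Verification: the trace of A = -2 equals the sum of eigenvalues -2, and det(A) ≈ 60.0013 matches the eigenvalue product 60.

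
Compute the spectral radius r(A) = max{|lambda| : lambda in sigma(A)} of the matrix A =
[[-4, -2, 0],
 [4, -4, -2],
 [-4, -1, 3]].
r(A) ≈ 4.6473

The eigenvalues of A are the roots of its characteristic polynomial. With M = A (coefficients from the trace, the sum of principal 2x2 minors, and det A):
  p(λ) = det(λ I - M) = λ^3 + 5λ^2 - 2λ - 64.
No integer candidate from the rational root theorem (±divisors of 64) is a root, so the roots are irrational. The cubic discriminant is Δ = -66940 < 0, so there is one real root and a complex-conjugate pair. p(2) = -40 and p(3) = 2 have opposite signs, so a root lies in (2, 3); Newton's method refines it to λ ≈ 2.9633. Dividing out (λ - (2.9633)) leaves approximately λ^2 + 7.9633λ + 21.5976. For λ^2 + 7.9633λ + 21.5976 the discriminant is -22.9763. It is negative, so the remaining roots are the complex-conjugate pair λ ≈ -3.9816 ± 2.3967i. Their product equals the constant term, so |λ|^2 ≈ 21.5976 and |λ| ≈ 4.6473.
Thus the eigenvalues (to 4 decimals) are 2.9633 (modulus 2.9633); -3.9816 ± 2.3967i (modulus 4.6473). The spectral radius is the largest modulus: r(A) ≈ 4.6473. (Cross-check: r(A) ≤ ||A||_2 ≈ 7.6132; equality holds whenever A is normal, though it can also hold for some non-normal A.)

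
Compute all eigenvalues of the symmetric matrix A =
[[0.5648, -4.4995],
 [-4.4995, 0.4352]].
sigma(A) ≈ {-4, 5}

A is real symmetric, so its spectrum consists of real eigenvalues. Expanding the characteristic polynomial of the displayed matrix gives
  det(λ I - A) = p(λ) = λ^2 + (-1)λ + (-20).
Solving p(λ) = 0 yields eigenvalues ≈ -4, 5. (A is shown rounded to 4 decimals, so these recover the underlying integer eigenvalues to within that precision.)
Verification: the trace of A = 1 equals the sum of eigenvalues 1, and det(A) ≈ -19.9997 matches the eigenvalue product -20.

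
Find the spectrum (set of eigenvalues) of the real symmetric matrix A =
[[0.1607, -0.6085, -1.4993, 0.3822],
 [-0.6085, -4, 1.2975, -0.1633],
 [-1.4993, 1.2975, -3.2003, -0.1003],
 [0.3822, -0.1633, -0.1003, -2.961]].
sigma(A) ≈ {-5, -3, 1} (-3 with multiplicity 2)

A is real symmetric, so its spectrum consists of real eigenvalues. Expanding the characteristic polynomial of the displayed matrix gives
  det(λ I - A) = p(λ) = λ^4 + (10)λ^3 + (28)λ^2 + (6.0017)λ + (-44.9974).
Solving p(λ) = 0 yields eigenvalues ≈ -5, -3, -3, 1. (A is shown rounded to 4 decimals, so these recover the underlying integer eigenvalues to within that precision.)
Verification: the trace of A = -10 equals the sum of eigenvalues -10, and det(A) ≈ -44.9974 matches the eigenvalue product -45.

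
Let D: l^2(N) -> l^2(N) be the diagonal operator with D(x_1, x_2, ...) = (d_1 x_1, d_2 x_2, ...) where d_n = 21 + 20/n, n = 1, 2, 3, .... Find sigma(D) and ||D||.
sigma(D) = {21 + 20/n : n ≥ 1} ∪ {21}; ||D|| = 41

A bounded diagonal operator on l^2 with diagonal entries d_n has spectrum equal to the closure of {d_n : n ≥ 1}: every d_n is an eigenvalue (with eigenvector e_n), so {d_n} ⊂ sigma(D); the spectrum is closed, so its closure is too; and for lambda not in the closure, (D - lambda I) has bounded inverse (the diagonal entries 1/(d_n - lambda) are bounded). For our sequence d_n = 21 + 20/n, n = 1, 2, 3, ...:
  - {d_n} = {21 + 20/n : n ≥ 1}; the only limit point is 21
  - closure = {21 + 20/n : n ≥ 1} ∪ {21}
For the norm: a diagonal operator has ||D|| = sup_n |d_n|. Here d_n = 21 + 20/n is positive and decreasing, so sup_n |d_n| = d_1 = 21 + 20 = 41. So ||D|| = 41.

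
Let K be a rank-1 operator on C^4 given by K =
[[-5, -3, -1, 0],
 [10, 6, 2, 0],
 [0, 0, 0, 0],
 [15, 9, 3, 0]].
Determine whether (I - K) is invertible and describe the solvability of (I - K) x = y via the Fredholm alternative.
(I - K) is singular (det(I - K) = 0, i.e. 1 ∈ sigma(K)). (I - K) x = y is solvable iff y ⊥ ker((I - K)^*) = span{(-5, -3, -1, 0)}, i.e. iff -5y_1 - 3y_2 - y_3 = 0. When solvable, the solutions are x = y + c·(1, -2, 0, -3), c arbitrary (ker(I - K) = span{(1, -2, 0, -3)}, dimension 1).

K has rank 1, so it is an outer product K = u v^T: every row of K is a multiple of one row vector. Reading off the entries, u = (1, -2, 0, -3) and v = (-5, -3, -1, 0) (row i of K equals u_i·v^T). A rank-one matrix u v^T satisfies K u = u (v·u) and kills the (3)-dimensional subspace v^⊥, so its characteristic polynomial is lambda^3 (lambda - v·u) with v·u = tr K = 1. Hence the eigenvalues of I - K are 1 (multiplicity 3) and 1 - (1) = 0, so det(I - K) = 0. (Direct check: I - K =
[[6, 3, 1, 0],
 [-10, -5, -2, 0],
 [0, 0, 1, 0],
 [-15, -9, -3, 1]]
has determinant 0.) So 1 is an eigenvalue of K and (I - K) is not invertible. The finite-dimensional Fredholm alternative says: either (I - K) is invertible, or ker(I - K) ≠ {0} and then range(I - K) = ker((I - K)^*)^⊥, with dim ker(I - K) = dim ker((I - K)^*). We are in the second case, so we need both kernels. Kernel of I - K: (I - K) u = u - u (v·u) = u - u = 0, so ker(I - K) = span{u} = span{(1, -2, 0, -3)} (it is exactly 1-dimensional because rank(I - K) = 3). Kernel of the adjoint: K is real, so (I - K)^* = I - K^T = I - v u^T, and (I - v u^T) v = v - v (u·v) = 0; hence ker((I - K)^*) = span{v} = span{(-5, -3, -1, 0)}. Therefore (I - K) x = y is solvable iff <y, v> = 0, i.e. iff -5y_1 - 3y_2 - y_3 = 0. When this holds, K y = u (v·y) = 0, so (I - K) y = y and x = y is a particular solution; the full solution set is the line x = y + c·u = y + c·(1, -2, 0, -3), c ∈ C.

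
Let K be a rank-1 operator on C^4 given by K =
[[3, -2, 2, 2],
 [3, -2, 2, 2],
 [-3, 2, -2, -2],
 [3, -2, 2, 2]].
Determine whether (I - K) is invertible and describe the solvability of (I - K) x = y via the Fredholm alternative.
(I - K) is singular (det(I - K) = 0, i.e. 1 ∈ sigma(K)). (I - K) x = y is solvable iff y ⊥ ker((I - K)^*) = span{(3, -2, 2, 2)}, i.e. iff 3y_1 - 2y_2 + 2y_3 + 2y_4 = 0. When solvable, the solutions are x = y + c·(1, 1, -1, 1), c arbitrary (ker(I - K) = span{(1, 1, -1, 1)}, dimension 1).

K has rank 1, so it is an outer product K = u v^T: every row of K is a multiple of one row vector. Reading off the entries, u = (1, 1, -1, 1) and v = (3, -2, 2, 2) (row i of K equals u_i·v^T). A rank-one matrix u v^T satisfies K u = u (v·u) and kills the (3)-dimensional subspace v^⊥, so its characteristic polynomial is lambda^3 (lambda - v·u) with v·u = tr K = 1. Hence the eigenvalues of I - K are 1 (multiplicity 3) and 1 - (1) = 0, so det(I - K) = 0. (Direct check: I - K =
[[-2, 2, -2, -2],
 [-3, 3, -2, -2],
 [3, -2, 3, 2],
 [-3, 2, -2, -1]]
has determinant 0.) So 1 is an eigenvalue of K and (I - K) is not invertible. The finite-dimensional Fredholm alternative says: either (I - K) is invertible, or ker(I - K) ≠ {0} and then range(I - K) = ker((I - K)^*)^⊥, with dim ker(I - K) = dim ker((I - K)^*). We are in the second case, so we need both kernels. Kernel of I - K: (I - K) u = u - u (v·u) = u - u = 0, so ker(I - K) = span{u} = span{(1, 1, -1, 1)} (it is exactly 1-dimensional because rank(I - K) = 3). Kernel of the adjoint: K is real, so (I - K)^* = I - K^T = I - v u^T, and (I - v u^T) v = v - v (u·v) = 0; hence ker((I - K)^*) = span{v} = span{(3, -2, 2, 2)}. Therefore (I - K) x = y is solvable iff <y, v> = 0, i.e. iff 3y_1 - 2y_2 + 2y_3 + 2y_4 = 0. When this holds, K y = u (v·y) = 0, so (I - K) y = y and x = y is a particular solution; the full solution set is the line x = y + c·u = y + c·(1, 1, -1, 1), c ∈ C.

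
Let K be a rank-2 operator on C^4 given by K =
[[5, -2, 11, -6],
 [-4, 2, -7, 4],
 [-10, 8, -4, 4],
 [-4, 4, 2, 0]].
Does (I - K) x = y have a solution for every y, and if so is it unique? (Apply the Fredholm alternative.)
(I - K) is invertible (det(I - K) = 90 ≠ 0), so for every y in C^4 the equation (I - K) x = y has a unique solution.

K has rank 2 and factors as K = U V^T = u1 v1^T + u2 v2^T with u1 = (-3, 2, 2, 0), v1 = (-3, 2, -3, 2), u2 = (-2, 1, -2, -2), v2 = (2, -2, -1, 0) (multiplying out reproduces the displayed K). The nonzero eigenvalues of U V^T coincide with those of the 2 x 2 matrix G = V^T U = [[v1·u1, v1·u2], [v2·u1, v2·u2]] = [[7, 10], [-12, -4]], and by the Sylvester determinant identity det(I_4 - U V^T) = det(I_2 - V^T U) = det([[-6, -10], [12, 5]]) = (-6)(5) - (-10)(12) = 90. (Direct check: I - K =
[[-4, 2, -11, 6],
 [4, -1, 7, -4],
 [10, -8, 5, -4],
 [4, -4, -2, 1]]
has determinant 90.) The finite-dimensional Fredholm alternative says: either (I - K) is invertible, or ker(I - K) ≠ {0} and then range(I - K) = ker((I - K)^*)^⊥, with dim ker(I - K) = dim ker((I - K)^*). Since det(I - K) ≠ 0, 1 is not an eigenvalue of K and ker(I - K) = {0}, so we are in the first case: for every y there is a unique x = (I - K)^(-1) y. (Explicitly, by the Woodbury identity, (I - U V^T)^(-1) = I + U (I_2 - G)^(-1) V^T.)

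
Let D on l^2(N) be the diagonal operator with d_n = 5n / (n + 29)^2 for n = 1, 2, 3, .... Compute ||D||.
||D|| = 5/116 (attained at n = 29)

For D diagonal, ||D|| = sup_n |d_n|. Treat f(x) = 5x / (x + 29)^2 for real x > 0. By the quotient rule, f'(x) = 5(29 - x)/(x + 29)^3, which is positive for x < 29 and negative for x > 29. So f has a unique maximum at x = 29, and since 29 is a positive integer, the supremum over n ≥ 1 is attained at n = 29: d_29 = 5·29/(29 + 29)^2 = 5·29/3364 = 5/116. Hence ||D|| = 5/116.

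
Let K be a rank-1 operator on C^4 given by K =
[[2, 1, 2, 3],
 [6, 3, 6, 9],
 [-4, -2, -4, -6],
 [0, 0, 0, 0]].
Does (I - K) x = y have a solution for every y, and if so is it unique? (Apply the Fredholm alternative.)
(I - K) is singular (det(I - K) = 0, i.e. 1 ∈ sigma(K)). (I - K) x = y is solvable iff y ⊥ ker((I - K)^*) = span{(2, 1, 2, 3)}, i.e. iff 2y_1 + y_2 + 2y_3 + 3y_4 = 0. When solvable, the solutions are x = y + c·(1, 3, -2, 0), c arbitrary (ker(I - K) = span{(1, 3, -2, 0)}, dimension 1).

K has rank 1, so it is an outer product K = u v^T: every row of K is a multiple of one row vector. Reading off the entries, u = (1, 3, -2, 0) and v = (2, 1, 2, 3) (row i of K equals u_i·v^T). A rank-one matrix u v^T satisfies K u = u (v·u) and kills the (3)-dimensional subspace v^⊥, so its characteristic polynomial is lambda^3 (lambda - v·u) with v·u = tr K = 1. Hence the eigenvalues of I - K are 1 (multiplicity 3) and 1 - (1) = 0, so det(I - K) = 0. (Direct check: I - K =
[[-1, -1, -2, -3],
 [-6, -2, -6, -9],
 [4, 2, 5, 6],
 [0, 0, 0, 1]]
has determinant 0.) So 1 is an eigenvalue of K and (I - K) is not invertible. The finite-dimensional Fredholm alternative says: either (I - K) is invertible, or ker(I - K) ≠ {0} and then range(I - K) = ker((I - K)^*)^⊥, with dim ker(I - K) = dim ker((I - K)^*). We are in the second case, so we need both kernels. Kernel of I - K: (I - K) u = u - u (v·u) = u - u = 0, so ker(I - K) = span{u} = span{(1, 3, -2, 0)} (it is exactly 1-dimensional because rank(I - K) = 3). Kernel of the adjoint: K is real, so (I - K)^* = I - K^T = I - v u^T, and (I - v u^T) v = v - v (u·v) = 0; hence ker((I - K)^*) = span{v} = span{(2, 1, 2, 3)}. Therefore (I - K) x = y is solvable iff <y, v> = 0, i.e. iff 2y_1 + y_2 + 2y_3 + 3y_4 = 0. When this holds, K y = u (v·y) = 0, so (I - K) y = y and x = y is a particular solution; the full solution set is the line x = y + c·u = y + c·(1, 3, -2, 0), c ∈ C.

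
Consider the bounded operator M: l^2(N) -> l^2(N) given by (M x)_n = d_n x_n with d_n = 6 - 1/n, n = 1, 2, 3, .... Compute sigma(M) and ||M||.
sigma(M) = {6 - 1/n : n ≥ 1} ∪ {6}; ||M|| = 6

A bounded diagonal operator on l^2 with diagonal entries d_n has spectrum equal to the closure of {d_n : n ≥ 1}: every d_n is an eigenvalue (with eigenvector e_n), so {d_n} ⊂ sigma(M); the spectrum is closed, so its closure is too; and for lambda not in the closure, (M - lambda I) has bounded inverse (the diagonal entries 1/(d_n - lambda) are bounded). For our sequence d_n = 6 - 1/n, n = 1, 2, 3, ...:
  - {d_n} = {6 - 1/n : n ≥ 1}; the only limit point is 6
  - closure = {6 - 1/n : n ≥ 1} ∪ {6}
For the norm: a diagonal operator has ||M|| = sup_n |d_n|. Here d_n = 6 - 1/n increases monotonically from d_1 = 5 toward 6, with all terms in [5, 6); so sup_n |d_n| = 6 (the supremum is the limit, not attained). So ||M|| = 6.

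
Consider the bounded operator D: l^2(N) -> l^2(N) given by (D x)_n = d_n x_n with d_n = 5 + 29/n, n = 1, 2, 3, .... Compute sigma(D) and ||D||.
sigma(D) = {5 + 29/n : n ≥ 1} ∪ {5}; ||D|| = 34

A bounded diagonal operator on l^2 with diagonal entries d_n has spectrum equal to the closure of {d_n : n ≥ 1}: every d_n is an eigenvalue (with eigenvector e_n), so {d_n} ⊂ sigma(D); the spectrum is closed, so its closure is too; and for lambda not in the closure, (D - lambda I) has bounded inverse (the diagonal entries 1/(d_n - lambda) are bounded). For our sequence d_n = 5 + 29/n, n = 1, 2, 3, ...:
  - {d_n} = {5 + 29/n : n ≥ 1}; the only limit point is 5
  - closure = {5 + 29/n : n ≥ 1} ∪ {5}
For the norm: a diagonal operator has ||D|| = sup_n |d_n|. Here d_n = 5 + 29/n is positive and decreasing, so sup_n |d_n| = d_1 = 5 + 29 = 34. So ||D|| = 34.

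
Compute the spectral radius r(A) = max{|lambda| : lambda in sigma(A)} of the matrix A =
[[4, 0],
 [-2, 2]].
r(A) = 4

The eigenvalues of A are the roots of its characteristic polynomial. With M = A (coefficients from the trace and determinant):
  p(λ) = det(λ I - M) = λ^2 - 6λ + 8.
For λ^2 - 6λ + 8 the discriminant is 4. It is a perfect square (2^2), so the roots are rational: λ = (6 ± 2)/2 = 4, 2.
Thus the eigenvalues (to 4 decimals) are 4 (modulus 4); 2 (modulus 2). The spectral radius is the largest modulus: r(A) = 4. (Cross-check: r(A) ≤ ||A||_2 ≈ 4.5765; equality holds whenever A is normal, though it can also hold for some non-normal A.)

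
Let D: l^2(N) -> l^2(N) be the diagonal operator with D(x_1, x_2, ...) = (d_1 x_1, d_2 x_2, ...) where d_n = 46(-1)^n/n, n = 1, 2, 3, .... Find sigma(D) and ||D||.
sigma(D) = {46(-1)^n/n : n ≥ 1} ∪ {0}; ||D|| = 46

A bounded diagonal operator on l^2 with diagonal entries d_n has spectrum equal to the closure of {d_n : n ≥ 1}: every d_n is an eigenvalue (with eigenvector e_n), so {d_n} ⊂ sigma(D); the spectrum is closed, so its closure is too; and for lambda not in the closure, (D - lambda I) has bounded inverse (the diagonal entries 1/(d_n - lambda) are bounded). For our sequence d_n = 46(-1)^n/n, n = 1, 2, 3, ...:
  - {d_n} = {46(-1)^n/n : n ≥ 1}; the only limit point is 0
  - closure = {46(-1)^n/n : n ≥ 1} ∪ {0}
For the norm: a diagonal operator has ||D|| = sup_n |d_n|. Here |d_n| = 46/n is decreasing, so sup_n |d_n| = |d_1| = 46. So ||D|| = 46.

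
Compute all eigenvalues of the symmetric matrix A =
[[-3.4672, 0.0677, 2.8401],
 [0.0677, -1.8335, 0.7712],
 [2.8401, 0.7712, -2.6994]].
sigma(A) ≈ {-6, -2, 0}

A is real symmetric, so its spectrum consists of real eigenvalues. Expanding the characteristic polynomial of the displayed matrix gives
  det(λ I - A) = p(λ) = λ^3 + (8)λ^2 + (12)λ + (0).
Solving p(λ) = 0 yields eigenvalues ≈ -6, -2, 0. (A is shown rounded to 4 decimals, so these recover the underlying integer eigenvalues to within that precision.)
Verification: the trace of A = -8 equals the sum of eigenvalues -8, and det(A) ≈ -0.0000 matches the eigenvalue product 0.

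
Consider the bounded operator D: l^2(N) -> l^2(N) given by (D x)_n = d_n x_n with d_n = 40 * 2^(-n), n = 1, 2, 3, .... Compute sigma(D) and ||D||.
sigma(D) = {40 * 2^(-n) : n ≥ 1} ∪ {0}; ||D|| = 20

A bounded diagonal operator on l^2 with diagonal entries d_n has spectrum equal to the closure of {d_n : n ≥ 1}: every d_n is an eigenvalue (with eigenvector e_n), so {d_n} ⊂ sigma(D); the spectrum is closed, so its closure is too; and for lambda not in the closure, (D - lambda I) has bounded inverse (the diagonal entries 1/(d_n - lambda) are bounded). For our sequence d_n = 40 * 2^(-n), n = 1, 2, 3, ...:
  - {d_n} = {40 * 2^(-n) : n ≥ 1}; the only limit point is 0
  - closure = {40 * 2^(-n) : n ≥ 1} ∪ {0}
For the norm: a diagonal operator has ||D|| = sup_n |d_n|. Here d_n = 40 * 2^(-n) is positive and decreasing, so sup_n |d_n| = d_1 = 40/2 = 20. So ||D|| = 20.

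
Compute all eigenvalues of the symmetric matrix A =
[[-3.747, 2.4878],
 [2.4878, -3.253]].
sigma(A) ≈ {-6, -1}

A is real symmetric, so its spectrum consists of real eigenvalues. Expanding the characteristic polynomial of the displayed matrix gives
  det(λ I - A) = p(λ) = λ^2 + (7)λ + (6).
Solving p(λ) = 0 yields eigenvalues ≈ -6, -1. (A is shown rounded to 4 decimals, so these recover the underlying integer eigenvalues to within that precision.)
Verification: the trace of A = -7 equals the sum of eigenvalues -7, and det(A) ≈ 5.9998 matches the eigenvalue product 6.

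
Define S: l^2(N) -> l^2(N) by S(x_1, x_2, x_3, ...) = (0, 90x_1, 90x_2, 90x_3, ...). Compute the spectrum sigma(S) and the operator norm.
sigma(S) = closed disk {z in C : |z| ≤ 90}; ||S|| = 90

Note S = 90·U where U is the unit right shift (U x)_k = x_{k-1} (with x_0 := 0); so ||S|| = 90||U|| and sigma(S) = 90·sigma(U). ||S x||^2 = sum_{k≥1} |90x_k|^2 = 8100||x||^2, so ||S|| = 90 and sigma(S) ⊂ {|z| ≤ 90}. For any |lambda| < 90, the equation (S - lambda I) x = 0 forces x_1 = 0, then 90x_k = lambda x_{k+1} ⇒ x = 0, so S has no eigenvalues. But (S - lambda I) is not surjective for |lambda| < 90: solving (S - lambda I) x = e_1 would require x_n proportional to (lambda/90)^(-n), which is not in l^2. So every |lambda| < 90 lies in the residual spectrum. The boundary |lambda| = 90 is in the approximate point spectrum (the spectrum is closed). Hence sigma(S) is the closed disk of radius 90.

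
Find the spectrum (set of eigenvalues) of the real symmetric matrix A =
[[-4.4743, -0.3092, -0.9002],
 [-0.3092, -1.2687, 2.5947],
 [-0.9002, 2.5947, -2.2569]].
sigma(A) ≈ {-5, -4, 1}

A is real symmetric, so its spectrum consists of real eigenvalues. Expanding the characteristic polynomial of the displayed matrix gives
  det(λ I - A) = p(λ) = λ^3 + (8)λ^2 + (11)λ + (-20).
Solving p(λ) = 0 yields eigenvalues ≈ -5, -4, 1. (A is shown rounded to 4 decimals, so these recover the underlying integer eigenvalues to within that precision.)
Verification: the trace of A = -8 equals the sum of eigenvalues -8, and det(A) ≈ 20.0000 matches the eigenvalue product 20.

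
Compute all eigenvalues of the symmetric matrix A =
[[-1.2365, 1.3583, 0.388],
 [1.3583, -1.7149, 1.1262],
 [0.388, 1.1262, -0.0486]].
sigma(A) ≈ {-3, -1, 1}

A is real symmetric, so its spectrum consists of real eigenvalues. Expanding the characteristic polynomial of the displayed matrix gives
  det(λ I - A) = p(λ) = λ^3 + (3)λ^2 + (-1)λ + (-3).
Solving p(λ) = 0 yields eigenvalues ≈ -3, -1, 1. (A is shown rounded to 4 decimals, so these recover the underlying integer eigenvalues to within that precision.)
Verification: the trace of A = -3 equals the sum of eigenvalues -3, and det(A) ≈ 3.0001 matches the eigenvalue product 3.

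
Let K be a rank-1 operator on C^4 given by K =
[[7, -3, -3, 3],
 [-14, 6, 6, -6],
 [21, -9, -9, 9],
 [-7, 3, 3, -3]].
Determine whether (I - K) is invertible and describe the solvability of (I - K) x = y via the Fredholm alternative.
(I - K) is singular (det(I - K) = 0, i.e. 1 ∈ sigma(K)). (I - K) x = y is solvable iff y ⊥ ker((I - K)^*) = span{(7, -3, -3, 3)}, i.e. iff 7y_1 - 3y_2 - 3y_3 + 3y_4 = 0. When solvable, the solutions are x = y + c·(1, -2, 3, -1), c arbitrary (ker(I - K) = span{(1, -2, 3, -1)}, dimension 1).

K has rank 1, so it is an outer product K = u v^T: every row of K is a multiple of one row vector. Reading off the entries, u = (1, -2, 3, -1) and v = (7, -3, -3, 3) (row i of K equals u_i·v^T). A rank-one matrix u v^T satisfies K u = u (v·u) and kills the (3)-dimensional subspace v^⊥, so its characteristic polynomial is lambda^3 (lambda - v·u) with v·u = tr K = 1. Hence the eigenvalues of I - K are 1 (multiplicity 3) and 1 - (1) = 0, so det(I - K) = 0. (Direct check: I - K =
[[-6, 3, 3, -3],
 [14, -5, -6, 6],
 [-21, 9, 10, -9],
 [7, -3, -3, 4]]
has determinant 0.) So 1 is an eigenvalue of K and (I - K) is not invertible. The finite-dimensional Fredholm alternative says: either (I - K) is invertible, or ker(I - K) ≠ {0} and then range(I - K) = ker((I - K)^*)^⊥, with dim ker(I - K) = dim ker((I - K)^*). We are in the second case, so we need both kernels. Kernel of I - K: (I - K) u = u - u (v·u) = u - u = 0, so ker(I - K) = span{u} = span{(1, -2, 3, -1)} (it is exactly 1-dimensional because rank(I - K) = 3). Kernel of the adjoint: K is real, so (I - K)^* = I - K^T = I - v u^T, and (I - v u^T) v = v - v (u·v) = 0; hence ker((I - K)^*) = span{v} = span{(7, -3, -3, 3)}. Therefore (I - K) x = y is solvable iff <y, v> = 0, i.e. iff 7y_1 - 3y_2 - 3y_3 + 3y_4 = 0. When this holds, K y = u (v·y) = 0, so (I - K) y = y and x = y is a particular solution; the full solution set is the line x = y + c·u = y + c·(1, -2, 3, -1), c ∈ C.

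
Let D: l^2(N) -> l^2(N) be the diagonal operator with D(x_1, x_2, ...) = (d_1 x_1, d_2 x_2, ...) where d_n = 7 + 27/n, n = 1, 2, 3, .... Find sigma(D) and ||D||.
sigma(D) = {7 + 27/n : n ≥ 1} ∪ {7}; ||D|| = 34

A bounded diagonal operator on l^2 with diagonal entries d_n has spectrum equal to the closure of {d_n : n ≥ 1}: every d_n is an eigenvalue (with eigenvector e_n), so {d_n} ⊂ sigma(D); the spectrum is closed, so its closure is too; and for lambda not in the closure, (D - lambda I) has bounded inverse (the diagonal entries 1/(d_n - lambda) are bounded). For our sequence d_n = 7 + 27/n, n = 1, 2, 3, ...:
  - {d_n} = {7 + 27/n : n ≥ 1}; the only limit point is 7
  - closure = {7 + 27/n : n ≥ 1} ∪ {7}
For the norm: a diagonal operator has ||D|| = sup_n |d_n|. Here d_n = 7 + 27/n is positive and decreasing, so sup_n |d_n| = d_1 = 7 + 27 = 34. So ||D|| = 34.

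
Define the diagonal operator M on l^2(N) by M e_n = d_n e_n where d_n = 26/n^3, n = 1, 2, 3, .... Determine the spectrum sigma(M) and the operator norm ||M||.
sigma(M) = {26/n^3 : n ≥ 1} ∪ {0}; ||M|| = 26

A bounded diagonal operator on l^2 with diagonal entries d_n has spectrum equal to the closure of {d_n : n ≥ 1}: every d_n is an eigenvalue (with eigenvector e_n), so {d_n} ⊂ sigma(M); the spectrum is closed, so its closure is too; and for lambda not in the closure, (M - lambda I) has bounded inverse (the diagonal entries 1/(d_n - lambda) are bounded). For our sequence d_n = 26/n^3, n = 1, 2, 3, ...:
  - {d_n} = {26/n^3 : n ≥ 1}; the only limit point is 0
  - closure = {26/n^3 : n ≥ 1} ∪ {0}
For the norm: a diagonal operator has ||M|| = sup_n |d_n|. Here d_n = 26/n^3 is positive and decreasing, so sup_n |d_n| = d_1 = 26. So ||M|| = 26.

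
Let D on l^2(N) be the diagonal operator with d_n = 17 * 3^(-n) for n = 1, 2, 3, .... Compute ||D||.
||D|| = 17/3 (attained at n = 1)

For D diagonal, ||D|| = sup_n |d_n|. The sequence d_n = 17 * 3^(-n) is positive and strictly decreasing (ratio 3^(-1) < 1), so the supremum is d_1 = 17/3. Hence ||D|| = 17/3.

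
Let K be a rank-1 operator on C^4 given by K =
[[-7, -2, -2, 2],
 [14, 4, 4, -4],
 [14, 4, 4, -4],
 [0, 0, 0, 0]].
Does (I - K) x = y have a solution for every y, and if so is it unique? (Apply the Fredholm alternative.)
(I - K) is singular (det(I - K) = 0, i.e. 1 ∈ sigma(K)). (I - K) x = y is solvable iff y ⊥ ker((I - K)^*) = span{(-7, -2, -2, 2)}, i.e. iff -7y_1 - 2y_2 - 2y_3 + 2y_4 = 0. When solvable, the solutions are x = y + c·(1, -2, -2, 0), c arbitrary (ker(I - K) = span{(1, -2, -2, 0)}, dimension 1).

K has rank 1, so it is an outer product K = u v^T: every row of K is a multiple of one row vector. Reading off the entries, u = (1, -2, -2, 0) and v = (-7, -2, -2, 2) (row i of K equals u_i·v^T). A rank-one matrix u v^T satisfies K u = u (v·u) and kills the (3)-dimensional subspace v^⊥, so its characteristic polynomial is lambda^3 (lambda - v·u) with v·u = tr K = 1. Hence the eigenvalues of I - K are 1 (multiplicity 3) and 1 - (1) = 0, so det(I - K) = 0. (Direct check: I - K =
[[8, 2, 2, -2],
 [-14, -3, -4, 4],
 [-14, -4, -3, 4],
 [0, 0, 0, 1]]
has determinant 0.) So 1 is an eigenvalue of K and (I - K) is not invertible. The finite-dimensional Fredholm alternative says: either (I - K) is invertible, or ker(I - K) ≠ {0} and then range(I - K) = ker((I - K)^*)^⊥, with dim ker(I - K) = dim ker((I - K)^*). We are in the second case, so we need both kernels. Kernel of I - K: (I - K) u = u - u (v·u) = u - u = 0, so ker(I - K) = span{u} = span{(1, -2, -2, 0)} (it is exactly 1-dimensional because rank(I - K) = 3). Kernel of the adjoint: K is real, so (I - K)^* = I - K^T = I - v u^T, and (I - v u^T) v = v - v (u·v) = 0; hence ker((I - K)^*) = span{v} = span{(-7, -2, -2, 2)}. Therefore (I - K) x = y is solvable iff <y, v> = 0, i.e. iff -7y_1 - 2y_2 - 2y_3 + 2y_4 = 0. When this holds, K y = u (v·y) = 0, so (I - K) y = y and x = y is a particular solution; the full solution set is the line x = y + c·u = y + c·(1, -2, -2, 0), c ∈ C.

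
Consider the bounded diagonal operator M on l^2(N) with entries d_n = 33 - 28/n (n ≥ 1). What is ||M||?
||M|| = 33

For a diagonal operator on l^2 with entries d_n, ||M|| = sup_n |d_n|. Here d_1 = 5, d_2 = 19, ..., and d_n = 33 - 28/n increases monotonically toward 33. All terms lie in [5, 33), so |d_n| = d_n and the supremum is the limit 33, which is not attained by any individual d_n. Hence ||M|| = 33.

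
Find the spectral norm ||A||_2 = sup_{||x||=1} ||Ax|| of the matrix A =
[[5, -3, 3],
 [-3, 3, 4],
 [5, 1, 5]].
||A||_2 ≈ 9.1818 (= sqrt(largest eigenvalue of A^T A))

||A||_2 = sigma_max(A) = sqrt(lambda_max(A^T A)). Form the symmetric matrix M = A^T A =
[[59, -19, 28],
 [-19, 19, 8],
 [28, 8, 50]].
Its characteristic polynomial (trace, sum of principal 2x2 minors, determinant of M give the coefficients) is
  p(λ) = det(λ I - M) = λ^3 - 128λ^2 + 3812λ - 10816.
No integer candidate from the rational root theorem (±divisors of 10816) is a root, so the roots are irrational. The cubic discriminant is Δ = 17613088512 > 0, so there are three distinct real roots. p(3) = -505 and p(4) = 2448 have opposite signs, so a root lies in (3, 4); Newton's method refines it to λ ≈ 3.1655. p(40) = 864 and p(41) = -771 have opposite signs, so a root lies in (40, 41); Newton's method refines it to λ ≈ 40.5294. p(84) = -1072 and p(85) = 2529 have opposite signs, so a root lies in (84, 85); Newton's method refines it to λ ≈ 84.3051. Check (Vieta): the three roots sum to 128, matching tr M = 128.
So the eigenvalues of A^T A are ≈ 3.1655, 40.5294, 84.3051 (all ≥ 0, as they must be for A^T A). The largest is λ_max ≈ 84.3051, hence ||A||_2 = sqrt(λ_max) ≈ 9.1818.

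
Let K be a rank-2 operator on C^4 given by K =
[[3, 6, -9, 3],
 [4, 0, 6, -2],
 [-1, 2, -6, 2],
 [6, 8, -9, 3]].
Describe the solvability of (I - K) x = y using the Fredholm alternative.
(I - K) is invertible (det(I - K) = -55 ≠ 0), so for every y in C^4 the equation (I - K) x = y has a unique solution.

K has rank 2 and factors as K = U V^T = u1 v1^T + u2 v2^T with u1 = (0, -2, 1, -1), v1 = (-3, -2, 0, 0), u2 = (-3, 2, -2, -3), v2 = (-1, -2, 3, -1) (multiplying out reproduces the displayed K). The nonzero eigenvalues of U V^T coincide with those of the 2 x 2 matrix G = V^T U = [[v1·u1, v1·u2], [v2·u1, v2·u2]] = [[4, 5], [8, -4]], and by the Sylvester determinant identity det(I_4 - U V^T) = det(I_2 - V^T U) = det([[-3, -5], [-8, 5]]) = (-3)(5) - (-5)(-8) = -55. (Direct check: I - K =
[[-2, -6, 9, -3],
 [-4, 1, -6, 2],
 [1, -2, 7, -2],
 [-6, -8, 9, -2]]
has determinant -55.) The finite-dimensional Fredholm alternative says: either (I - K) is invertible, or ker(I - K) ≠ {0} and then range(I - K) = ker((I - K)^*)^⊥, with dim ker(I - K) = dim ker((I - K)^*). Since det(I - K) ≠ 0, 1 is not an eigenvalue of K and ker(I - K) = {0}, so we are in the first case: for every y there is a unique x = (I - K)^(-1) y. (Explicitly, by the Woodbury identity, (I - U V^T)^(-1) = I + U (I_2 - G)^(-1) V^T.)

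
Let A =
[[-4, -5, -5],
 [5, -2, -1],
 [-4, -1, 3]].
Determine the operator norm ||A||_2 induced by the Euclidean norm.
||A||_2 ≈ 8.3079 (= sqrt(largest eigenvalue of A^T A))

||A||_2 = sigma_max(A) = sqrt(lambda_max(A^T A)). Form the symmetric matrix M = A^T A =
[[57, 14, 3],
 [14, 30, 24],
 [3, 24, 35]].
Its characteristic polynomial (trace, sum of principal 2x2 minors, determinant of M give the coefficients) is
  p(λ) = det(λ I - M) = λ^3 - 122λ^2 + 3974λ - 21904.
No integer candidate from the rational root theorem (±divisors of 21904) is a root, so the roots are irrational. The cubic discriminant is Δ = 3120377904 > 0, so there are three distinct real roots. p(6) = -2236 and p(7) = 279 have opposite signs, so a root lies in (6, 7); Newton's method refines it to λ ≈ 6.8849. p(46) = 84 and p(47) = -801 have opposite signs, so a root lies in (46, 47); Newton's method refines it to λ ≈ 46.0933. p(69) = -31 and p(70) = 1476 have opposite signs, so a root lies in (69, 70); Newton's method refines it to λ ≈ 69.0218. Check (Vieta): the three roots sum to 122, matching tr M = 122.
So the eigenvalues of A^T A are ≈ 6.8849, 46.0933, 69.0218 (all ≥ 0, as they must be for A^T A). The largest is λ_max ≈ 69.0218, hence ||A||_2 = sqrt(λ_max) ≈ 8.3079.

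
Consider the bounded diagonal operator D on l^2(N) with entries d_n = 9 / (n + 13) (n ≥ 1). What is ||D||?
||D|| = 9/14 (attained at n = 1)

For D diagonal, ||D|| = sup_n |d_n| = sup_n 9/(n + 13). This is positive and strictly decreasing in n, so the supremum is attained at n = 1: d_1 = 9/(1 + 13) = 9/14. Hence ||D|| = 9/14.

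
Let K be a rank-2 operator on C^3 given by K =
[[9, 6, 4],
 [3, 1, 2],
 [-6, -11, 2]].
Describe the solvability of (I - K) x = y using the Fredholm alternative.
(I - K) is invertible (det(I - K) = 46 ≠ 0), so for every y in C^3 the equation (I - K) x = y has a unique solution.

K has rank 2 and factors as K = U V^T = u1 v1^T + u2 v2^T with u1 = (1, 0, -3), v1 = (0, 3, -2), u2 = (3, 1, -2), v2 = (3, 1, 2) (multiplying out reproduces the displayed K). The nonzero eigenvalues of U V^T coincide with those of the 2 x 2 matrix G = V^T U = [[v1·u1, v1·u2], [v2·u1, v2·u2]] = [[6, 7], [-3, 6]], and by the Sylvester determinant identity det(I_3 - U V^T) = det(I_2 - V^T U) = det([[-5, -7], [3, -5]]) = (-5)(-5) - (-7)(3) = 46. (Direct check: I - K =
[[-8, -6, -4],
 [-3, 0, -2],
 [6, 11, -1]]
has determinant 46.) The finite-dimensional Fredholm alternative says: either (I - K) is invertible, or ker(I - K) ≠ {0} and then range(I - K) = ker((I - K)^*)^⊥, with dim ker(I - K) = dim ker((I - K)^*). Since det(I - K) ≠ 0, 1 is not an eigenvalue of K and ker(I - K) = {0}, so we are in the first case: for every y there is a unique x = (I - K)^(-1) y. (Explicitly, by the Woodbury identity, (I - U V^T)^(-1) = I + U (I_2 - G)^(-1) V^T.)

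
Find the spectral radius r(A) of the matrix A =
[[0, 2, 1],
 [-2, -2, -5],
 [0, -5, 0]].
r(A) ≈ 5.4921

The eigenvalues of A are the roots of its characteristic polynomial. With M = A (coefficients from the trace, the sum of principal 2x2 minors, and det A):
  p(λ) = det(λ I - M) = λ^3 + 2λ^2 - 21λ - 10.
No integer candidate from the rational root theorem (±divisors of 10) is a root, so the roots are irrational. The cubic discriminant is Δ = 43988 > 0, so there are three distinct real roots. p(-6) = -28 and p(-5) = 20 have opposite signs, so a root lies in (-6, -5); Newton's method refines it to λ ≈ -5.4921. p(-1) = 12 and p(0) = -10 have opposite signs, so a root lies in (-1, 0); Newton's method refines it to λ ≈ -0.4606. p(3) = -28 and p(4) = 2 have opposite signs, so a root lies in (3, 4); Newton's method refines it to λ ≈ 3.9528. Check (Vieta): the three roots sum to -2, matching tr M = -2.
Thus the eigenvalues (to 4 decimals) are -5.4921 (modulus 5.4921); -0.4606 (modulus 0.4606); 3.9528 (modulus 3.9528). The spectral radius is the largest modulus: r(A) ≈ 5.4921. (Cross-check: r(A) ≤ ||A||_2 ≈ 6.646; equality holds whenever A is normal, though it can also hold for some non-normal A.)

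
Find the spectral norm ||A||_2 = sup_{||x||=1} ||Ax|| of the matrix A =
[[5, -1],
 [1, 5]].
||A||_2 = sqrt(26) ≈ 5.099 (= sqrt(largest eigenvalue of A^T A))

||A||_2 = sigma_max(A) = sqrt(lambda_max(A^T A)). Form the symmetric matrix M = A^T A =
[[26, 0],
 [0, 26]].
Its characteristic polynomial (trace, determinant of M give the coefficients) is
  p(λ) = det(λ I - M) = λ^2 - 52λ + 676.
For λ^2 - 52λ + 676 the discriminant is 0. It is a perfect square (0^2), so the roots are rational: λ = (52 ± 0)/2 = 26, 26.
So the eigenvalues of A^T A are ≈ 26, 26 (all ≥ 0, as they must be for A^T A). The largest is λ_max = 26, hence ||A||_2 = sqrt(λ_max) = sqrt(26) ≈ 5.099.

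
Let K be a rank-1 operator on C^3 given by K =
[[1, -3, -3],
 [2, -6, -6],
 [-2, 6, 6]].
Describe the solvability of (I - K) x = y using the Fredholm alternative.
(I - K) is singular (det(I - K) = 0, i.e. 1 ∈ sigma(K)). (I - K) x = y is solvable iff y ⊥ ker((I - K)^*) = span{(1, -3, -3)}, i.e. iff y_1 - 3y_2 - 3y_3 = 0. When solvable, the solutions are x = y + c·(1, 2, -2), c arbitrary (ker(I - K) = span{(1, 2, -2)}, dimension 1).

K has rank 1, so it is an outer product K = u v^T: every row of K is a multiple of one row vector. Reading off the entries, u = (1, 2, -2) and v = (1, -3, -3) (row i of K equals u_i·v^T). A rank-one matrix u v^T satisfies K u = u (v·u) and kills the (2)-dimensional subspace v^⊥, so its characteristic polynomial is lambda^2 (lambda - v·u) with v·u = tr K = 1. Hence the eigenvalues of I - K are 1 (multiplicity 2) and 1 - (1) = 0, so det(I - K) = 0. (Direct check: I - K =
[[0, 3, 3],
 [-2, 7, 6],
 [2, -6, -5]]
has determinant 0.) So 1 is an eigenvalue of K and (I - K) is not invertible. The finite-dimensional Fredholm alternative says: either (I - K) is invertible, or ker(I - K) ≠ {0} and then range(I - K) = ker((I - K)^*)^⊥, with dim ker(I - K) = dim ker((I - K)^*). We are in the second case, so we need both kernels. Kernel of I - K: (I - K) u = u - u (v·u) = u - u = 0, so ker(I - K) = span{u} = span{(1, 2, -2)} (it is exactly 1-dimensional because rank(I - K) = 2). Kernel of the adjoint: K is real, so (I - K)^* = I - K^T = I - v u^T, and (I - v u^T) v = v - v (u·v) = 0; hence ker((I - K)^*) = span{v} = span{(1, -3, -3)}. Therefore (I - K) x = y is solvable iff <y, v> = 0, i.e. iff y_1 - 3y_2 - 3y_3 = 0. When this holds, K y = u (v·y) = 0, so (I - K) y = y and x = y is a particular solution; the full solution set is the line x = y + c·u = y + c·(1, 2, -2), c ∈ C.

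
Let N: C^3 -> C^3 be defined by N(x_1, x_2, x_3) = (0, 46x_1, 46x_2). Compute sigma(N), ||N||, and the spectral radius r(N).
sigma(N) = {0}; ||N|| = 46; r(N) = 0. (N is nilpotent with N^3 = 0.)

On C^3, N is a strictly lower-triangular matrix with 46 on the subdiagonal and zeros elsewhere, so its characteristic polynomial is lambda^3 and every eigenvalue is 0: sigma(N) = {0}. For the operator norm, N e_i = 46e_{i+1} for i = 1, ..., 2 and N e_3 = 0, so the singular values of N are 46 (with multiplicity 2) and 0; hence ||N|| = 46. The spectral radius r(N) = max|lambda| = 0. Note ||N|| > r(N) — characteristic of non-normal nilpotent operators. Indeed N^3 = 0.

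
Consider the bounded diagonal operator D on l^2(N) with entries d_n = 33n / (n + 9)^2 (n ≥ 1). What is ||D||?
||D|| = 11/12 (attained at n = 9)

For D diagonal, ||D|| = sup_n |d_n|. Treat f(x) = 33x / (x + 9)^2 for real x > 0. By the quotient rule, f'(x) = 33(9 - x)/(x + 9)^3, which is positive for x < 9 and negative for x > 9. So f has a unique maximum at x = 9, and since 9 is a positive integer, the supremum over n ≥ 1 is attained at n = 9: d_9 = 33·9/(9 + 9)^2 = 33·9/324 = 11/12. Hence ||D|| = 11/12.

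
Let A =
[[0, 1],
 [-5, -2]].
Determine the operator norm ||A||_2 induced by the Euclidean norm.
||A||_2 = sqrt((30 + sqrt(800))/2) ≈ 5.3983 (= sqrt(largest eigenvalue of A^T A))

||A||_2 = sigma_max(A) = sqrt(lambda_max(A^T A)). Form the symmetric matrix M = A^T A =
[[25, 10],
 [10, 5]].
Its characteristic polynomial (trace, determinant of M give the coefficients) is
  p(λ) = det(λ I - M) = λ^2 - 30λ + 25.
For λ^2 - 30λ + 25 the discriminant is 800. It is nonnegative but not a perfect square, so the roots are real and irrational: λ = (30 ± sqrt(800))/2 ≈ 29.1421, 0.8579.
So the eigenvalues of A^T A are ≈ 0.8579, 29.1421 (all ≥ 0, as they must be for A^T A). The largest is λ_max = (30 + sqrt(800))/2 ≈ 29.1421, hence ||A||_2 = sqrt(λ_max) = sqrt((30 + sqrt(800))/2) ≈ 5.3983.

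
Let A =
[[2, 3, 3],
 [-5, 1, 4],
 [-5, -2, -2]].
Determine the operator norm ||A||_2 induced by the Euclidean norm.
||A||_2 ≈ 7.5387 (= sqrt(largest eigenvalue of A^T A))

||A||_2 = sigma_max(A) = sqrt(lambda_max(A^T A)). Form the symmetric matrix M = A^T A =
[[54, 11, -4],
 [11, 14, 17],
 [-4, 17, 29]].
Its characteristic polynomial (trace, sum of principal 2x2 minors, determinant of M give the coefficients) is
  p(λ) = det(λ I - M) = λ^3 - 97λ^2 + 2302λ - 1089.
No integer candidate from the rational root theorem (±divisors of 1089) is a root, so the roots are irrational. The cubic discriminant is Δ = 1434525537 > 0, so there are three distinct real roots. p(0) = -1089 and p(1) = 1117 have opposite signs, so a root lies in (0, 1); Newton's method refines it to λ ≈ 0.4828. p(39) = 471 and p(40) = -209 have opposite signs, so a root lies in (39, 40); Newton's method refines it to λ ≈ 39.6858. p(56) = -753 and p(57) = 165 have opposite signs, so a root lies in (56, 57); Newton's method refines it to λ ≈ 56.8314. Check (Vieta): the three roots sum to 97, matching tr M = 97.
So the eigenvalues of A^T A are ≈ 0.4828, 39.6858, 56.8314 (all ≥ 0, as they must be for A^T A). The largest is λ_max ≈ 56.8314, hence ||A||_2 = sqrt(λ_max) ≈ 7.5387.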